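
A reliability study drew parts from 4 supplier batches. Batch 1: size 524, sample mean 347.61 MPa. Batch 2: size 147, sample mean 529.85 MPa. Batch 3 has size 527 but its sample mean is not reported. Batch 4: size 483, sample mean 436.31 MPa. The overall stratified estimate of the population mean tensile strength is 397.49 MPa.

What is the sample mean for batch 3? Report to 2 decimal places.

Σ Nₕx̄ₕ = N·μ, so 527·x̄_3 = 1681·397.49 − (524·347.61 + 147·529.85 + 483·436.31).
= 668180.69 − 470773.32 = 197407.37.
x̄_3 = 197407.37 / 527 = 374.5870... → 374.59.

374.59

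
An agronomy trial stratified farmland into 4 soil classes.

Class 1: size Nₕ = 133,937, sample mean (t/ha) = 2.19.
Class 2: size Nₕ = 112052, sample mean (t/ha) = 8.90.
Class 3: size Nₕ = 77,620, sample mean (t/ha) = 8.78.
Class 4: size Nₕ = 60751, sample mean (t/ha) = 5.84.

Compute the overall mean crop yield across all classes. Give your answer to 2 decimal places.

6.05

N = 384360; weights Wₕ = Nₕ/N = (0.3485, 0.2915, 0.2019, 0.1581).
x̄_st = Σ Wₕ·x̄ₕ = 0.3485·2.19 + 0.2915·8.90 + 0.2019·8.78 + 0.1581·5.84 ≈ 6.0539...
→ 6.05.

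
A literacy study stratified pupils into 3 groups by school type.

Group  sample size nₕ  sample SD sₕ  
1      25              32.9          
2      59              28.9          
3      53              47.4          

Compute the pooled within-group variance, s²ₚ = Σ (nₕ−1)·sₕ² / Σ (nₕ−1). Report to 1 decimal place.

1: (25−1)·32.9² = 24·1082.41 = 25977.84
2: (59−1)·28.9² = 58·835.21 = 48442.18
3: (53−1)·47.4² = 52·2246.76 = 116831.52
Numerator = 191251.54; denominator = Σ(nₕ−1) = 134.
s²ₚ = 191251.54/134 = 1427.250... → 1427.3.

1427.3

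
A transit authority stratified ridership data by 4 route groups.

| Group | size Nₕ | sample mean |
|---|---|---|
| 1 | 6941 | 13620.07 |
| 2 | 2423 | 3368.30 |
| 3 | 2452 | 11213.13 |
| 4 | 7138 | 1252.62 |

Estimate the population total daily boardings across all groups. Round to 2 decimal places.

Population total = Σ Nₕ·x̄ₕ (each stratum's size times its mean).
6941·13620.07 + 2423·3368.30 + 2452·11213.13 + 7138·1252.62 = 94536905.87 + 8161390.9 + 27494594.76 + 8941201.56 = 139134093.09.

139134093.09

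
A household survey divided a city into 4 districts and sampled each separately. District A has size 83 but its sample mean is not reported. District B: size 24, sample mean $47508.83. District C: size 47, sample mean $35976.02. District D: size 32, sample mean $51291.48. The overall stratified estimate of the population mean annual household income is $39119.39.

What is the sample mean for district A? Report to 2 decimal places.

33780.65

N = 83 + 24 + 47 + 32 = 186.
Overall total = μ·N = 39119.39·186 = 7276206.54.
Subtract the known strata: 24·47508.83 + 47·35976.02 + 32·51291.48 = 4472412.22.
Remaining total for district A: 7276206.54 − 4472412.22 = 2803794.32.
Divide by its size: 2803794.32 / 83 = 33780.6545... → 33780.65.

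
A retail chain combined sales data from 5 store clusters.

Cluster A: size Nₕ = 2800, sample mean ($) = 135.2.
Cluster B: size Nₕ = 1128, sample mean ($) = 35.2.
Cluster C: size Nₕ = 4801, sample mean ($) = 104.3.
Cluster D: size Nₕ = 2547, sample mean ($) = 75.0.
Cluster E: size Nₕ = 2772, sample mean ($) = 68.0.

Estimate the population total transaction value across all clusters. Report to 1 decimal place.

1298530.9

Estimate total by summing Nₕ·x̄ₕ over strata.
2800·135.2 + 1128·35.2 + 4801·104.3 + 2547·75.0 + 2772·68.0 = 378560 + 39705.6 + 500744.3 + 191025 + 188496 = 1298530.9.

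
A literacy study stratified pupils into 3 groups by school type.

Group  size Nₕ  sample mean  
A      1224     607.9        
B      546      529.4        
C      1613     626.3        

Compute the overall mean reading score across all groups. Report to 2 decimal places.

N = 3383; weights Wₕ = Nₕ/N = (0.3618, 0.1614, 0.4768).
x̄_st = Σ Wₕ·x̄ₕ = 0.3618·607.9 + 0.1614·529.4 + 0.4768·626.3 ≈ 604.0035...
→ 604.00.

604.00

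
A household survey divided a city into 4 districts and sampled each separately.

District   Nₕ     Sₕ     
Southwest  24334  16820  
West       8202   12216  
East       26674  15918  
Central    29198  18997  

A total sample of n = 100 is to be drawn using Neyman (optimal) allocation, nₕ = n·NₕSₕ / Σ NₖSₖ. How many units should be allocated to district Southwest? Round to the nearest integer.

Southwest: NₕSₕ = 24334·16820 = 409297880
West: NₕSₕ = 8202·12216 = 100195632
East: NₕSₕ = 26674·15918 = 424596732
Central: NₕSₕ = 29198·18997 = 554674406
Σ NₕSₕ = 1488764650.
n_Southwest = 100·409297880/1488764650 = 27.492... → 27.

27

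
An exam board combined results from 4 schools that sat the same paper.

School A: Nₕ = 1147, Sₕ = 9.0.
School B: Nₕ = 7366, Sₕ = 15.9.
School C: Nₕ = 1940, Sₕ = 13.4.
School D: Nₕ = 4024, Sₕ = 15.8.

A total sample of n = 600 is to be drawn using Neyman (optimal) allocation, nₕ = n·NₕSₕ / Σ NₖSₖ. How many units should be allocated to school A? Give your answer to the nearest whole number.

29

Σ NₕSₕ = 1147·9.0 + 7366·15.9 + 1940·13.4 + 4024·15.8 = 217017.6.
Share for A: 10323/217017.6 = 0.04757.
n_A = 600 × 0.04757 = 28.541... → 29.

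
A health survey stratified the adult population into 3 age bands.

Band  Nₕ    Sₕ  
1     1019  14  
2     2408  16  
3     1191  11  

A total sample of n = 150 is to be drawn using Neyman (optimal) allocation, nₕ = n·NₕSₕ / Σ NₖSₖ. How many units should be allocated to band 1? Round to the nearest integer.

1: NₕSₕ = 1019·14 = 14266
2: NₕSₕ = 2408·16 = 38528
3: NₕSₕ = 1191·11 = 13101
Σ NₕSₕ = 65895.
n_1 = 150·14266/65895 = 32.474... → 32.

32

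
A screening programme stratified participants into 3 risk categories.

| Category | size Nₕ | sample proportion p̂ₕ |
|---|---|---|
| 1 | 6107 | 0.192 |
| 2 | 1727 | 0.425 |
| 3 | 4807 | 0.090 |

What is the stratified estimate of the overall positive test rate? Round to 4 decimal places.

0.1850

N = 6107 + 1727 + 4807 = 12641.
Overall proportion = Σ (Nₕ/N)·p̂ₕ.
Σ Nₕp̂ₕ = 1172.544 + 733.975 + 432.63 = 2339.149.
2339.149 / 12641 = 0.185045... → 0.1850.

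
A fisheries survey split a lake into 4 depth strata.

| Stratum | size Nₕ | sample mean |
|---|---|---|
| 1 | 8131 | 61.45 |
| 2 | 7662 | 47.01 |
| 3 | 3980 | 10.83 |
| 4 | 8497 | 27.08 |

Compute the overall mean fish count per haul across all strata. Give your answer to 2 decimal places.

40.08

x̄_st = (Σ Nₕx̄ₕ) / (Σ Nₕ) = (8131·61.45 + 7662·47.01 + 3980·10.83 + 8497·27.08) / 28270
= 1133042.73 / 28270 = 40.0793... → 40.08.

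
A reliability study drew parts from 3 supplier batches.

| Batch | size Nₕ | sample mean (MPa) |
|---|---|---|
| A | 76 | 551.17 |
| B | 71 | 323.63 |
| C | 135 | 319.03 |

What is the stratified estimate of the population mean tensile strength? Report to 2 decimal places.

N = 76 + 71 + 135 = 282.
Overall mean = Σ (Nₕ/N)·x̄ₕ — weight by population share, not a simple average.
Σ Nₕx̄ₕ = 76·551.17 + 71·323.63 + 135·319.03 = 41888.92 + 22977.73 + 43069.05 = 107935.7.
Divide by N: 107935.7 / 282 = 382.7507... → 382.75.

382.75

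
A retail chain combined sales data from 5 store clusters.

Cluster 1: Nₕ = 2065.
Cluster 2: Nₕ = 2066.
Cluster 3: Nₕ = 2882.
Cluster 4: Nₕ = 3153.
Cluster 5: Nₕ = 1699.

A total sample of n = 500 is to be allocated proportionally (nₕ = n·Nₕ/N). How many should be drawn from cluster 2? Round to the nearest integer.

Share of cluster 2 = 2066/11865 = 0.17413.
Allocate 500 × 0.17413 = 87.063... → 87.

87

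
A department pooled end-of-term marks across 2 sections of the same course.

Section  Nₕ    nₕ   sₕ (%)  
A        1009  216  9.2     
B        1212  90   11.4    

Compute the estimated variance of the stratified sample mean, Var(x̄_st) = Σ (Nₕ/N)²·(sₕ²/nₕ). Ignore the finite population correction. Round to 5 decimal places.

N = 2221. Term for each stratum: Wₕ²sₕ²/nₕ.
Var(x̄_st) = 0.08087366 + 0.43000679 = 0.51088046 → 0.51088.

0.51088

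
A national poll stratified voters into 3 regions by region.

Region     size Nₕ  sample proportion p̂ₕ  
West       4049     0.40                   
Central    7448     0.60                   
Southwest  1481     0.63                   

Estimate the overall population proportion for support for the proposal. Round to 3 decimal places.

N = 4049 + 7448 + 1481 = 12978.
Overall proportion = Σ (Nₕ/N)·p̂ₕ.
Σ Nₕp̂ₕ = 1619.6 + 4468.8 + 933.03 = 7021.43.
7021.43 / 12978 = 0.54103... → 0.541.

0.541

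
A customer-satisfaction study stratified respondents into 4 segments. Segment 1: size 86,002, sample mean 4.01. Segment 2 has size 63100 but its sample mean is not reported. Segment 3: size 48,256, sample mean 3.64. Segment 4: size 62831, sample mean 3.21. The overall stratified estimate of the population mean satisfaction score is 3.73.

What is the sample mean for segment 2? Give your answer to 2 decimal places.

Σ Nₕx̄ₕ = N·μ, so 63100·x̄_2 = 260189·3.73 − (86002·4.01 + 48256·3.64 + 62831·3.21).
= 970504.97 − 722207.37 = 248297.6.
x̄_2 = 248297.6 / 63100 = 3.9350... → 3.93.

3.93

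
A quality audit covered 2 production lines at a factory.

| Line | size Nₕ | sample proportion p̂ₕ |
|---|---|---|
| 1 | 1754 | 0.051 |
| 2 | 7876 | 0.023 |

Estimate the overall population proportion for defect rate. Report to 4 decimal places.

N = 1754 + 7876 = 9630.
Overall proportion = Σ (Nₕ/N)·p̂ₕ.
Σ Nₕp̂ₕ = 89.454 + 181.148 = 270.602.
270.602 / 9630 = 0.028100... → 0.0281.

0.0281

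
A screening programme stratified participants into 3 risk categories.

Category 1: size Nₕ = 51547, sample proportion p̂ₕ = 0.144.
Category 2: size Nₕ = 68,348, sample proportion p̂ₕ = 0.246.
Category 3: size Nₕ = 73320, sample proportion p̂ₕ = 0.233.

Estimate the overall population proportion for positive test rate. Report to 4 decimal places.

N = 51547 + 68348 + 73320 = 193215.
Overall proportion = Σ (Nₕ/N)·p̂ₕ.
Σ Nₕp̂ₕ = 7422.768 + 16813.608 + 17083.56 = 41319.936.
41319.936 / 193215 = 0.213855... → 0.2139.

0.2139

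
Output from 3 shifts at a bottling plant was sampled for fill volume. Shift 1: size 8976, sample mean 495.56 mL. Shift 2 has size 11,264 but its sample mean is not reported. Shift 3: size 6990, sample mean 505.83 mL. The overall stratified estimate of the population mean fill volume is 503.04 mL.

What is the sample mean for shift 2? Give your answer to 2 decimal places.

N = 8976 + 11264 + 6990 = 27230.
Overall total = μ·N = 503.04·27230 = 13697779.2.
Subtract the known strata: 8976·495.56 + 6990·505.83 = 7983898.26.
Remaining total for shift 2: 13697779.2 − 7983898.26 = 5713880.94.
Divide by its size: 5713880.94 / 11264 = 507.2693... → 507.27.

507.27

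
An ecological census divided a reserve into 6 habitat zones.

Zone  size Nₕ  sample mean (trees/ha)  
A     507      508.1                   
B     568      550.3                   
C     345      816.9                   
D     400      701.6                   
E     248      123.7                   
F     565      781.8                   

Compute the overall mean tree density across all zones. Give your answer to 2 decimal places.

609.59

x̄_st = (Σ Nₕx̄ₕ) / (Σ Nₕ) = (507·508.1 + 568·550.3 + 345·816.9 + 400·701.6 + 248·123.7 + 565·781.8) / 2633
= 1605042.2 / 2633 = 609.5869... → 609.59.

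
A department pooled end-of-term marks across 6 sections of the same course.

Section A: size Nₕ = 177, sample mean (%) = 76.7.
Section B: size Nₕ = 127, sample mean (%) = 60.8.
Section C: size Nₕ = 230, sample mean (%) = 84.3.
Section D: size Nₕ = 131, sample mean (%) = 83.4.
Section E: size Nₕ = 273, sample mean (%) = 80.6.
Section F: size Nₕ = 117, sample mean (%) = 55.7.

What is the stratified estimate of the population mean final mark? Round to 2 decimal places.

75.96

x̄_st = (Σ Nₕx̄ₕ) / (Σ Nₕ) = (177·76.7 + 127·60.8 + 230·84.3 + 131·83.4 + 273·80.6 + 117·55.7) / 1055
= 80132.6 / 1055 = 75.9551... → 75.96.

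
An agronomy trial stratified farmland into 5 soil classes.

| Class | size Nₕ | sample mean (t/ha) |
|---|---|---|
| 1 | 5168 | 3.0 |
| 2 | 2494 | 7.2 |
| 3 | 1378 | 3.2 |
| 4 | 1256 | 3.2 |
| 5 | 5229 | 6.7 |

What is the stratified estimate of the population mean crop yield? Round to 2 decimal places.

x̄_st = (Σ Nₕx̄ₕ) / (Σ Nₕ) = (5168·3.0 + 2494·7.2 + 1378·3.2 + 1256·3.2 + 5229·6.7) / 15525
= 76923.9 / 15525 = 4.9548... → 4.95.

4.95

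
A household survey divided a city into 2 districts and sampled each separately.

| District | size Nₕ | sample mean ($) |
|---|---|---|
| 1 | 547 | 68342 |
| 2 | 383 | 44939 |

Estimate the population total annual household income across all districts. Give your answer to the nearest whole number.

1: 547·68342 = 37383074
2: 383·44939 = 17211637
τ̂ = Σ Nₕx̄ₕ = 54594711.

54594711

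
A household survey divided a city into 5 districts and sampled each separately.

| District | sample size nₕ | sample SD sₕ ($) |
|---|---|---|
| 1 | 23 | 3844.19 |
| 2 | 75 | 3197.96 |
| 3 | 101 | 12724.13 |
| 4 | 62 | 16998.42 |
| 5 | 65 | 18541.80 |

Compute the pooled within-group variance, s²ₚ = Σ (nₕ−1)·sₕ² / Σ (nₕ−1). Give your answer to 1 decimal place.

177261905.2

Degrees of freedom: 22 + 74 + 100 + 61 + 64 = 321.
Σ(nₕ−1)sₕ² = 22·14777796.7561 + 74·10226948.1616 + 100·161903484.2569 + 61·288946282.4964 + 64·343798347.24 = 56901071573.923.
s²ₚ = 56901071573.923 / 321 = 177261905.215... → 177261905.2.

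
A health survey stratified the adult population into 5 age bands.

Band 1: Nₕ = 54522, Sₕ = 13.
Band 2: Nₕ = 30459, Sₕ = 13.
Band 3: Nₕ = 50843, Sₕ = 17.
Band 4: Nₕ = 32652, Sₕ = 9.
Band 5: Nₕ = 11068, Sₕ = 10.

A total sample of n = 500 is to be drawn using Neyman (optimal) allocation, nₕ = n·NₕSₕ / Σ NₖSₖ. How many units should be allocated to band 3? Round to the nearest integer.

182

Σ NₕSₕ = 54522·13 + 30459·13 + 50843·17 + 32652·9 + 11068·10 = 2373632.
Share for 3: 864331/2373632 = 0.36414.
n_3 = 500 × 0.36414 = 182.069... → 182.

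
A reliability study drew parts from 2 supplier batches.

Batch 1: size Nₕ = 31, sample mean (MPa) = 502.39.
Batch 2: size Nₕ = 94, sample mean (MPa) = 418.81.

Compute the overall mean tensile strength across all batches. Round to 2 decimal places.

N = 31 + 94 = 125.
The stratified mean weights each stratum mean by its population share Nₕ/N.
Σ Nₕx̄ₕ = 31·502.39 + 94·418.81 = 15574.09 + 39368.14 = 54942.23.
Divide by N: 54942.23 / 125 = 439.5378... → 439.54.

439.54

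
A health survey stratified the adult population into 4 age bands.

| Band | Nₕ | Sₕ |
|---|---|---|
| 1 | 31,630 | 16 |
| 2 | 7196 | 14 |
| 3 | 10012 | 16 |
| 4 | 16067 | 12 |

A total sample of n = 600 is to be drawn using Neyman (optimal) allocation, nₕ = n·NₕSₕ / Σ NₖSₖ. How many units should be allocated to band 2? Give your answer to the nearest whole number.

63

1: NₕSₕ = 31630·16 = 506080
2: NₕSₕ = 7196·14 = 100744
3: NₕSₕ = 10012·16 = 160192
4: NₕSₕ = 16067·12 = 192804
Σ NₕSₕ = 959820.
n_2 = 600·100744/959820 = 62.977... → 63.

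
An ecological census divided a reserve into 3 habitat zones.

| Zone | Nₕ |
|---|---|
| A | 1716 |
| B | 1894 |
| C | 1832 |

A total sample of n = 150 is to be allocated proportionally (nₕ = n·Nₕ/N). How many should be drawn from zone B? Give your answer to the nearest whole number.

Share of zone B = 1894/5442 = 0.34803.
Allocate 150 × 0.34803 = 52.205... → 52.

52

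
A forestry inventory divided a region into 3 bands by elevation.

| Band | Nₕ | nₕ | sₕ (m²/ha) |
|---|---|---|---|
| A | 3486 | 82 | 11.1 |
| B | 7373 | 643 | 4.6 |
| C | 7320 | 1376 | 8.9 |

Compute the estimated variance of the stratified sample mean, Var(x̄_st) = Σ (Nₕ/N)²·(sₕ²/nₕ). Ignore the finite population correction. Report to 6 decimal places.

0.069999

N = 18179. Term for each stratum: Wₕ²sₕ²/nₕ.
Var(x̄_st) = 0.055251859 + 0.005413189 + 0.009333483 = 0.069998531 → 0.069999.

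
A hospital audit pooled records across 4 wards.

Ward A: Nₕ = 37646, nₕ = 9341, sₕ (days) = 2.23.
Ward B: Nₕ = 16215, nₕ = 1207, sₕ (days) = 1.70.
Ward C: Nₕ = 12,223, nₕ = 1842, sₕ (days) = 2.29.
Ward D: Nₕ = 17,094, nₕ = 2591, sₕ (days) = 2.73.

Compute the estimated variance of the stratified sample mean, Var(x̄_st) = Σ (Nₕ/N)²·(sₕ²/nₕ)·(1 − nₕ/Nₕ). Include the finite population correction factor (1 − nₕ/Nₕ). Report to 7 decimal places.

N = 83178; Wₕ = Nₕ/N.
ward A: (37646/83178)²·2.23²/9341·(1 − 9341/37646) = 0.0000819939
ward B: (16215/83178)²·1.70²/1207·(1 − 1207/16215) = 0.0000842196
ward C: (12223/83178)²·2.29²/1842·(1 − 1842/12223) = 0.0000522133
ward D: (17094/83178)²·2.73²/2591·(1 − 2591/17094) = 0.0001030724
Sum = 0.0003214993 → 0.0003215.

0.0003215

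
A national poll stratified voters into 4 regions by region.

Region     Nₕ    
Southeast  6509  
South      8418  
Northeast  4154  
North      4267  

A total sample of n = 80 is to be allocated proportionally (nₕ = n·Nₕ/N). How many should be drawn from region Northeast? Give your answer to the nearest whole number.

14

Share of region Northeast = 4154/23348 = 0.17792.
Allocate 80 × 0.17792 = 14.233... → 14.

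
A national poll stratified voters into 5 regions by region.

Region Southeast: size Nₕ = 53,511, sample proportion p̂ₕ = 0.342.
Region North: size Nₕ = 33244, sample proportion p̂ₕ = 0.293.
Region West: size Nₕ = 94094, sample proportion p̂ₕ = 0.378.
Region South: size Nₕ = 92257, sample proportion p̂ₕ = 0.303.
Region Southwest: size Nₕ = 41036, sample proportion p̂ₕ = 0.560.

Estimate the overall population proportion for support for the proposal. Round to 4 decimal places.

N = 53511 + 33244 + 94094 + 92257 + 41036 = 314142.
Overall proportion = Σ (Nₕ/N)·p̂ₕ.
Σ Nₕp̂ₕ = 18300.762 + 9740.492 + 35567.532 + 27953.871 + 22980.16 = 114542.817.
114542.817 / 314142 = 0.364621... → 0.3646.

0.3646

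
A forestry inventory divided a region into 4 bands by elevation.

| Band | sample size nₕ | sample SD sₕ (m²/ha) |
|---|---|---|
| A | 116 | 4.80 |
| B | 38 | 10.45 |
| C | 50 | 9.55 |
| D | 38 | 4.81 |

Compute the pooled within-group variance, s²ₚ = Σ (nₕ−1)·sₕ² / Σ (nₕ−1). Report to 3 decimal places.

A: (116−1)·4.80² = 115·23.04 = 2649.6
B: (38−1)·10.45² = 37·109.2025 = 4040.4925
C: (50−1)·9.55² = 49·91.2025 = 4468.9225
D: (38−1)·4.81² = 37·23.1361 = 856.0357
Numerator = 12015.0507; denominator = Σ(nₕ−1) = 238.
s²ₚ = 12015.0507/238 = 50.48341... → 50.483.

50.483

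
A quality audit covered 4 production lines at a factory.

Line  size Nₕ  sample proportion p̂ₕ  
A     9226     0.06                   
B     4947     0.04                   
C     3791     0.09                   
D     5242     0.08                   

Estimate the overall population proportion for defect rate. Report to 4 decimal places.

N = 9226 + 4947 + 3791 + 5242 = 23206.
Overall proportion = Σ (Nₕ/N)·p̂ₕ.
Σ Nₕp̂ₕ = 553.56 + 197.88 + 341.19 + 419.36 = 1511.99.
1511.99 / 23206 = 0.065155... → 0.0652.

0.0652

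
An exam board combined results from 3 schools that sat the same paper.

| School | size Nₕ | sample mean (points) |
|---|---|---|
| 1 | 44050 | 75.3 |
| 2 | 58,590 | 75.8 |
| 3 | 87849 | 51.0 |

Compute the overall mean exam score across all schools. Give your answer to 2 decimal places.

N = 44050 + 58590 + 87849 = 190489.
The stratified mean weights each stratum mean by its population share Nₕ/N.
Σ Nₕx̄ₕ = 44050·75.3 + 58590·75.8 + 87849·51.0 = 3316965 + 4441122 + 4480299 = 12238386.
Divide by N: 12238386 / 190489 = 64.2472... → 64.25.

64.25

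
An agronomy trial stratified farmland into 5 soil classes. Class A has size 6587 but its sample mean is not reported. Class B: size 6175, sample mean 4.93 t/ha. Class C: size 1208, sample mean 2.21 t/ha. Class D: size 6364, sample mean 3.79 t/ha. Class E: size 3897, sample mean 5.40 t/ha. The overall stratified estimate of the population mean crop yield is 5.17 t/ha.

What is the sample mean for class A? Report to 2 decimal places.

7.14

N = 6587 + 6175 + 1208 + 6364 + 3897 = 24231.
Overall total = μ·N = 5.17·24231 = 125274.27.
Subtract the known strata: 6175·4.93 + 1208·2.21 + 6364·3.79 + 3897·5.40 = 78275.79.
Remaining total for class A: 125274.27 − 78275.79 = 46998.48.
Divide by its size: 46998.48 / 6587 = 7.1350... → 7.14.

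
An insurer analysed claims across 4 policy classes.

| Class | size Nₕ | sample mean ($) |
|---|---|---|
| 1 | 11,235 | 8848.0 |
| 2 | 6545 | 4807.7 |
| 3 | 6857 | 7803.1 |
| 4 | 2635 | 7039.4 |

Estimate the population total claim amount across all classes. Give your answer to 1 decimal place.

202928352.2

1: 11235·8848.0 = 99407280
2: 6545·4807.7 = 31466396.5
3: 6857·7803.1 = 53505856.7
4: 2635·7039.4 = 18548819
τ̂ = Σ Nₕx̄ₕ = 202928352.2.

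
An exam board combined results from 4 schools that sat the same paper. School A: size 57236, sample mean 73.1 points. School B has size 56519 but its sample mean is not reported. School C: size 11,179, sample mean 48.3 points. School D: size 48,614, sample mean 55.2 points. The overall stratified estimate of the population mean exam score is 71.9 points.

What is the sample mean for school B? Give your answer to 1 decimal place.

89.7

Σ Nₕx̄ₕ = N·μ, so 56519·x̄_B = 173548·71.9 − (57236·73.1 + 11179·48.3 + 48614·55.2).
= 12478101.2 − 7407390.1 = 5070711.1.
x̄_B = 5070711.1 / 56519 = 89.717... → 89.7.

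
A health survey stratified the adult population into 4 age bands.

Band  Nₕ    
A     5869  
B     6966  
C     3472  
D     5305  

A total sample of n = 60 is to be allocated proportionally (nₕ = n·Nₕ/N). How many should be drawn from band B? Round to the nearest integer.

19

Share of band B = 6966/21612 = 0.32232.
Allocate 60 × 0.32232 = 19.339... → 19.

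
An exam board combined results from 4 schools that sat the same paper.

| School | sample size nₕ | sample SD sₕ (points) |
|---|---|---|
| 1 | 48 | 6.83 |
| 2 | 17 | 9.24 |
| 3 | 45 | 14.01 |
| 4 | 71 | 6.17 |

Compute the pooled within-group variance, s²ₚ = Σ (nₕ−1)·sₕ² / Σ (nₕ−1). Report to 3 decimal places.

83.953

Degrees of freedom: 47 + 16 + 44 + 70 = 177.
Σ(nₕ−1)sₕ² = 47·46.6489 + 16·85.3776 + 44·196.2801 + 70·38.0689 = 14859.6873.
s²ₚ = 14859.6873 / 177 = 83.95304... → 83.953.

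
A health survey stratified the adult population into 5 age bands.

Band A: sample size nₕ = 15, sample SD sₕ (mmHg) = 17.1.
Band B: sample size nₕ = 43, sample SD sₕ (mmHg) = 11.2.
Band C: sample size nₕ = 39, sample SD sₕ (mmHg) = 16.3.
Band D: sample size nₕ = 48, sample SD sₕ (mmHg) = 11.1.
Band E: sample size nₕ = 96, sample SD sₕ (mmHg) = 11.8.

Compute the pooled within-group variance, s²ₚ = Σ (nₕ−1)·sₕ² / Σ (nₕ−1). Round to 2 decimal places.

A: (15−1)·17.1² = 14·292.41 = 4093.74
B: (43−1)·11.2² = 42·125.44 = 5268.48
C: (39−1)·16.3² = 38·265.69 = 10096.22
D: (48−1)·11.1² = 47·123.21 = 5790.87
E: (96−1)·11.8² = 95·139.24 = 13227.8
Numerator = 38477.11; denominator = Σ(nₕ−1) = 236.
s²ₚ = 38477.11/236 = 163.0386... → 163.04.

163.04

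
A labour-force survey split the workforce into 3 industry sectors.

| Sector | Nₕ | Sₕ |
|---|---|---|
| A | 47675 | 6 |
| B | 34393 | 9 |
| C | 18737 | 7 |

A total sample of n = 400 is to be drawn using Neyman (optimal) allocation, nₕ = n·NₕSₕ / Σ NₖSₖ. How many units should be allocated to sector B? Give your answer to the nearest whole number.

170

A: NₕSₕ = 47675·6 = 286050
B: NₕSₕ = 34393·9 = 309537
C: NₕSₕ = 18737·7 = 131159
Σ NₕSₕ = 726746.
n_B = 400·309537/726746 = 170.369... → 170.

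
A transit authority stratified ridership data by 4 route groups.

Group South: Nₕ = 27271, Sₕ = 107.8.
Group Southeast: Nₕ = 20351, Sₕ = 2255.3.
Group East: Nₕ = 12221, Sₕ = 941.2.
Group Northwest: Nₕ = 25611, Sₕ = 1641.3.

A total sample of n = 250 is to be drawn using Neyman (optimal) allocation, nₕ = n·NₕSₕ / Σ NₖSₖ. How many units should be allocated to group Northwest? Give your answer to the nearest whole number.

103

South: NₕSₕ = 27271·107.8 = 2939813.8
Southeast: NₕSₕ = 20351·2255.3 = 45897610.3
East: NₕSₕ = 12221·941.2 = 11502405.2
Northwest: NₕSₕ = 25611·1641.3 = 42035334.3
Σ NₕSₕ = 102375163.6.
n_Northwest = 250·42035334.3/102375163.6 = 102.650... → 103.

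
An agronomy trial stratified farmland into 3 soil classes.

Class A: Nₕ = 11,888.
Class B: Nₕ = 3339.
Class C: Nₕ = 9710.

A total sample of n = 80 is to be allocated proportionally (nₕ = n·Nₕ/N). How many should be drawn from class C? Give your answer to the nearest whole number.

31

N = 11888 + 3339 + 9710 = 24937.
n_C = 80·9710/24937 = 31.150... → 31.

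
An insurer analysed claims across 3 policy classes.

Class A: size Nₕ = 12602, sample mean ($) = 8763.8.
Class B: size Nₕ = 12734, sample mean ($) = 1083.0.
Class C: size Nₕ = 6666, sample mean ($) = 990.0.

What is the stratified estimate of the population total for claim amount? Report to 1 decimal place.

Estimate total by summing Nₕ·x̄ₕ over strata.
12602·8763.8 + 12734·1083.0 + 6666·990.0 = 110441407.6 + 13790922 + 6599340 = 130831669.6.

130831669.6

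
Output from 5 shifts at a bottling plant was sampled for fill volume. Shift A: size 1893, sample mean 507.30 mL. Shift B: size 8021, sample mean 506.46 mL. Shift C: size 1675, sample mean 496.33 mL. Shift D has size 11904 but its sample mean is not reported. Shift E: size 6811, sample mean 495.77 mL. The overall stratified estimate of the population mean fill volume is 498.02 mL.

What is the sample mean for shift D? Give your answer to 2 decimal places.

492.38

N = 1893 + 8021 + 1675 + 11904 + 6811 = 30304.
Overall total = μ·N = 498.02·30304 = 15091998.08.
Subtract the known strata: 1893·507.30 + 8021·506.46 + 1675·496.33 + 6811·495.77 = 9230676.78.
Remaining total for shift D: 15091998.08 − 9230676.78 = 5861321.3.
Divide by its size: 5861321.3 / 11904 = 492.3825... → 492.38.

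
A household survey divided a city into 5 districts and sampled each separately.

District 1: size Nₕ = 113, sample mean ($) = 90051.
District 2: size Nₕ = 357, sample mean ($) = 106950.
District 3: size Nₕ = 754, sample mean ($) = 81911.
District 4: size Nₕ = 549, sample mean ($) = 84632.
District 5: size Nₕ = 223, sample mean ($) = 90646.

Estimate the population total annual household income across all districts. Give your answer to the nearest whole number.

176794833

1: 113·90051 = 10175763
2: 357·106950 = 38181150
3: 754·81911 = 61760894
4: 549·84632 = 46462968
5: 223·90646 = 20214058
τ̂ = Σ Nₕx̄ₕ = 176794833.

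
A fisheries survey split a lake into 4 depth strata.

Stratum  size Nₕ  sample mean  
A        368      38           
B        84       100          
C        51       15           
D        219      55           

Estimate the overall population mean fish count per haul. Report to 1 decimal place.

N = 368 + 84 + 51 + 219 = 722.
Weight each subgroup mean by Nₕ/N and sum.
Σ Nₕx̄ₕ = 368·38 + 84·100 + 51·15 + 219·55 = 13984 + 8400 + 765 + 12045 = 35194.
Divide by N: 35194 / 722 = 48.745... → 48.7.

48.7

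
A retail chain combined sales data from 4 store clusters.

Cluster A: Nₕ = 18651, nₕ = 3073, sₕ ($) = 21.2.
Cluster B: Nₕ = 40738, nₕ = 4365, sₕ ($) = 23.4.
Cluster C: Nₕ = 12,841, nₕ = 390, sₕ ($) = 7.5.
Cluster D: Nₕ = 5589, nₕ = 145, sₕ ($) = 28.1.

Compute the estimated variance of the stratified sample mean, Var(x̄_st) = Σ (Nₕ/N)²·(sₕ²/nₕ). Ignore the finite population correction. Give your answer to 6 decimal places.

N = 77819; Wₕ = Nₕ/N.
cluster A: (18651/77819)²·21.2²/3073 = 0.008401215
cluster B: (40738/77819)²·23.4²/4365 = 0.034377602
cluster C: (12841/77819)²·7.5²/390 = 0.003927212
cluster D: (5589/77819)²·28.1²/145 = 0.028089342
Sum = 0.074795371 → 0.074795.

0.074795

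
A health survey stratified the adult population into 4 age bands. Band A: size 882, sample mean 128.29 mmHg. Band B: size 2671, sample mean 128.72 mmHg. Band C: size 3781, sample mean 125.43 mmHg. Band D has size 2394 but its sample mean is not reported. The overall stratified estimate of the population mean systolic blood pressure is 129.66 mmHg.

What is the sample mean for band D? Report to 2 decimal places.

N = 882 + 2671 + 3781 + 2394 = 9728.
Overall total = μ·N = 129.66·9728 = 1261332.48.
Subtract the known strata: 882·128.29 + 2671·128.72 + 3781·125.43 = 931213.73.
Remaining total for band D: 1261332.48 − 931213.73 = 330118.75.
Divide by its size: 330118.75 / 2394 = 137.8942... → 137.89.

137.89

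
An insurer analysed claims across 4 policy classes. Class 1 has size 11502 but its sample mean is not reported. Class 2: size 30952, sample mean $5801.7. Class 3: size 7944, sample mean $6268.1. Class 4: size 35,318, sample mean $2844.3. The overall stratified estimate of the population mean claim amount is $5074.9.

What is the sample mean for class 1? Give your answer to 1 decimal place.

9144.2

Σ Nₕx̄ₕ = N·μ, so 11502·x̄_1 = 85716·5074.9 − (30952·5801.7 + 7944·6268.1 + 35318·2844.3).
= 435000128.4 − 329822992.2 = 105177136.2.
x̄_1 = 105177136.2 / 11502 = 9144.248... → 9144.2.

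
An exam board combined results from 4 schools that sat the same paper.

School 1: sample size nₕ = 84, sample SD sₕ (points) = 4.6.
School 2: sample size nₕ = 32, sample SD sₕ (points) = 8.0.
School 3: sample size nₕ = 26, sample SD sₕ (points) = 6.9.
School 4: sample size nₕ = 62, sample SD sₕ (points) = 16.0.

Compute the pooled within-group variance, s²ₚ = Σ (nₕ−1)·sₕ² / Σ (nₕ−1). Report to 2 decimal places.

1: (84−1)·4.6² = 83·21.16 = 1756.28
2: (32−1)·8.0² = 31·64 = 1984
3: (26−1)·6.9² = 25·47.61 = 1190.25
4: (62−1)·16.0² = 61·256 = 15616
Numerator = 20546.53; denominator = Σ(nₕ−1) = 200.
s²ₚ = 20546.53/200 = 102.7327... → 102.73.

102.73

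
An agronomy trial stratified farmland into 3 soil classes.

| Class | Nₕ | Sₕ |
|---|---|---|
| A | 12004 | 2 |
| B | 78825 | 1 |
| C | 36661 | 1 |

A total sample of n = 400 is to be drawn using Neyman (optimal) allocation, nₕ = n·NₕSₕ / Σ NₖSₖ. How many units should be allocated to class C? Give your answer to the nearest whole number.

105

Σ NₕSₕ = 12004·2 + 78825·1 + 36661·1 = 139494.
Share for C: 36661/139494 = 0.26281.
n_C = 400 × 0.26281 = 105.126... → 105.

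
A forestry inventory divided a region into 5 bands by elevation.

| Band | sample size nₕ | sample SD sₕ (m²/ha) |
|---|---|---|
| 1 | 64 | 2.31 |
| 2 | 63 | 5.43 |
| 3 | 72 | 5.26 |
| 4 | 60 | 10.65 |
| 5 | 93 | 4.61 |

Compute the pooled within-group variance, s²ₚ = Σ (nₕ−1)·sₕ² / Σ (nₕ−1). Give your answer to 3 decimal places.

1: (64−1)·2.31² = 63·5.3361 = 336.1743
2: (63−1)·5.43² = 62·29.4849 = 1828.0638
3: (72−1)·5.26² = 71·27.6676 = 1964.3996
4: (60−1)·10.65² = 59·113.4225 = 6691.9275
5: (93−1)·4.61² = 92·21.2521 = 1955.1932
Numerator = 12775.7584; denominator = Σ(nₕ−1) = 347.
s²ₚ = 12775.7584/347 = 36.81775... → 36.818.

36.818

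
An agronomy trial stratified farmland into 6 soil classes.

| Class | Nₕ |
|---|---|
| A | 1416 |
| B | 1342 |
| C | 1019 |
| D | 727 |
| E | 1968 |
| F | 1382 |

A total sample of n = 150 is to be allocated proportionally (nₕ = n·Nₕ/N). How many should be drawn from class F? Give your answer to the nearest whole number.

N = 1416 + 1342 + 1019 + 727 + 1968 + 1382 = 7854.
n_F = 150·1382/7854 = 26.394... → 26.

26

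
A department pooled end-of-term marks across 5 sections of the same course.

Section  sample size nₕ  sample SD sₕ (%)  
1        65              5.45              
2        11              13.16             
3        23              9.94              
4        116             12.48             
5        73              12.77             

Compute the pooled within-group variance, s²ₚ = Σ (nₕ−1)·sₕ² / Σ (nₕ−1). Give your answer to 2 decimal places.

125.30

1: (65−1)·5.45² = 64·29.7025 = 1900.96
2: (11−1)·13.16² = 10·173.1856 = 1731.856
3: (23−1)·9.94² = 22·98.8036 = 2173.6792
4: (116−1)·12.48² = 115·155.7504 = 17911.296
5: (73−1)·12.77² = 72·163.0729 = 11741.2488
Numerator = 35459.04; denominator = Σ(nₕ−1) = 283.
s²ₚ = 35459.04/283 = 125.2970... → 125.30.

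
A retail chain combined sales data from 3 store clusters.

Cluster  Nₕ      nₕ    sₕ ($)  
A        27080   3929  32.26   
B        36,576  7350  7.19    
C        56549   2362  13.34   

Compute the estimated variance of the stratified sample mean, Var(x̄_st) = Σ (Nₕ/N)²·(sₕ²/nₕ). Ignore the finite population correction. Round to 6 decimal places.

0.030768

N = 120205; Wₕ = Nₕ/N.
cluster A: (27080/120205)²·32.26²/3929 = 0.013443085
cluster B: (36576/120205)²·7.19²/7350 = 0.000651205
cluster C: (56549/120205)²·13.34²/2362 = 0.016673876
Sum = 0.030768166 → 0.030768.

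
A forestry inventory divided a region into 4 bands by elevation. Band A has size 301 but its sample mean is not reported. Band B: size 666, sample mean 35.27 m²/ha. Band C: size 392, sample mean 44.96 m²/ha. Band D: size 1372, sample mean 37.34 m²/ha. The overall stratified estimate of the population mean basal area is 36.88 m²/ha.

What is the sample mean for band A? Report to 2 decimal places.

27.82

Σ Nₕx̄ₕ = N·μ, so 301·x̄_A = 2731·36.88 − (666·35.27 + 392·44.96 + 1372·37.34).
= 100719.28 − 92344.62 = 8374.66.
x̄_A = 8374.66 / 301 = 27.8228... → 27.82.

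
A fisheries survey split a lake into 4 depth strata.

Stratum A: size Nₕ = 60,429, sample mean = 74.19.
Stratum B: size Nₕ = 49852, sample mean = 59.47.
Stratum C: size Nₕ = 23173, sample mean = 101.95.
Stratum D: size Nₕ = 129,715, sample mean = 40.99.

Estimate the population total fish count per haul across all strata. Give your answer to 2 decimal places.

A: 60429·74.19 = 4483227.51
B: 49852·59.47 = 2964698.44
C: 23173·101.95 = 2362487.35
D: 129715·40.99 = 5317017.85
τ̂ = Σ Nₕx̄ₕ = 15127431.15.

15127431.15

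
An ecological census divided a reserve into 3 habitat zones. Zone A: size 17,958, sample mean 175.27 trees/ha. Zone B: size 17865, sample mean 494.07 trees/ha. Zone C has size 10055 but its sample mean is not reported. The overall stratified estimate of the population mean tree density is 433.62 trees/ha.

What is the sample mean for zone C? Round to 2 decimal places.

Σ Nₕx̄ₕ = N·μ, so 10055·x̄_C = 45878·433.62 − (17958·175.27 + 17865·494.07).
= 19893618.36 − 11974059.21 = 7919559.15.
x̄_C = 7919559.15 / 10055 = 787.6240... → 787.62.

787.62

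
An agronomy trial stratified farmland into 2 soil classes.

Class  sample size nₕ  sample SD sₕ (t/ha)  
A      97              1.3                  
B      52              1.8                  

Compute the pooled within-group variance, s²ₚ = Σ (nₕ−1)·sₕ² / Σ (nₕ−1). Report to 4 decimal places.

Degrees of freedom: 96 + 51 = 147.
Σ(nₕ−1)sₕ² = 96·1.69 + 51·3.24 = 327.48.
s²ₚ = 327.48 / 147 = 2.227755... → 2.2278.

2.2278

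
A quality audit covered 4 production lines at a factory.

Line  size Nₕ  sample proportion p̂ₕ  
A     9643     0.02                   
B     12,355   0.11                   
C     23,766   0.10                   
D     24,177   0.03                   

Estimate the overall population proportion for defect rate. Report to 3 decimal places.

0.067

N = 9643 + 12355 + 23766 + 24177 = 69941.
Overall proportion = Σ (Nₕ/N)·p̂ₕ.
Σ Nₕp̂ₕ = 192.86 + 1359.05 + 2376.6 + 725.31 = 4653.82.
4653.82 / 69941 = 0.06654... → 0.067.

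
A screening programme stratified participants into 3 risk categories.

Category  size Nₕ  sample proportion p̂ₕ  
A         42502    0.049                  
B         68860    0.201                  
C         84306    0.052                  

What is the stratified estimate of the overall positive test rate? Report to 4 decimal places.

N = 42502 + 68860 + 84306 = 195668.
Overall proportion = Σ (Nₕ/N)·p̂ₕ.
Σ Nₕp̂ₕ = 2082.598 + 13840.86 + 4383.912 = 20307.37.
20307.37 / 195668 = 0.103785... → 0.1038.

0.1038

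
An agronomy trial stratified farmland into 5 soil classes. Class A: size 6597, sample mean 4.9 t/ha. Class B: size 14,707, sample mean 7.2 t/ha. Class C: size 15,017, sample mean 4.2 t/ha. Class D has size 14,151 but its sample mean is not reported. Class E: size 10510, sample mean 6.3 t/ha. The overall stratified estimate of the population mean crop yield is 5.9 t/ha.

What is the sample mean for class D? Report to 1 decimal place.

6.5

N = 6597 + 14707 + 15017 + 14151 + 10510 = 60982.
Overall total = μ·N = 5.9·60982 = 359793.8.
Subtract the known strata: 6597·4.9 + 14707·7.2 + 15017·4.2 + 10510·6.3 = 267500.1.
Remaining total for class D: 359793.8 − 267500.1 = 92293.7.
Divide by its size: 92293.7 / 14151 = 6.522... → 6.5.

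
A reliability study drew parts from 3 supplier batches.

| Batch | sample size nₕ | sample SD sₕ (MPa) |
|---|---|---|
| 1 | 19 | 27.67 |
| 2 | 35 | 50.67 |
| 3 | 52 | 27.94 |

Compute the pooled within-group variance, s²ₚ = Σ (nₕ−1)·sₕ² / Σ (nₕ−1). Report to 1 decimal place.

Degrees of freedom: 18 + 34 + 51 = 103.
Σ(nₕ−1)sₕ² = 18·765.6289 + 34·2567.4489 + 51·780.6436 = 140887.4064.
s²ₚ = 140887.4064 / 103 = 1367.839... → 1367.8.

1367.8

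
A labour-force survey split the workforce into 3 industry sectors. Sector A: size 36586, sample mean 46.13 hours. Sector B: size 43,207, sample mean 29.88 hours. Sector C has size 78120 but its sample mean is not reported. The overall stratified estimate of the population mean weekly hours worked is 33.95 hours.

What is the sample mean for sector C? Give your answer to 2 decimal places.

30.50

Σ Nₕx̄ₕ = N·μ, so 78120·x̄_C = 157913·33.95 − (36586·46.13 + 43207·29.88).
= 5361146.35 − 2978737.34 = 2382409.01.
x̄_C = 2382409.01 / 78120 = 30.4968... → 30.50.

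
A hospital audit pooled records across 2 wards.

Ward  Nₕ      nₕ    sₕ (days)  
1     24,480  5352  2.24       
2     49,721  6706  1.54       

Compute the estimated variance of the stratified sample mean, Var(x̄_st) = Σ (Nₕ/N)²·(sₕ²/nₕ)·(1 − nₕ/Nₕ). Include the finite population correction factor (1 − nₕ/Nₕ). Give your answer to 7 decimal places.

N = 74201; Wₕ = Nₕ/N.
ward 1: (24480/74201)²·2.24²/5352·(1 − 5352/24480) = 0.0000797336
ward 2: (49721/74201)²·1.54²/6706·(1 − 6706/49721) = 0.0001373783
Sum = 0.0002171119 → 0.0002171.

0.0002171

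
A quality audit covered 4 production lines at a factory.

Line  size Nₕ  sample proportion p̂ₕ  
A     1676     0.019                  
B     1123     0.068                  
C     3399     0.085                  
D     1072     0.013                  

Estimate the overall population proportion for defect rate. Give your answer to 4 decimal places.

0.0565

N = 1676 + 1123 + 3399 + 1072 = 7270.
Overall proportion = Σ (Nₕ/N)·p̂ₕ.
Σ Nₕp̂ₕ = 31.844 + 76.364 + 288.915 + 13.936 = 411.059.
411.059 / 7270 = 0.056542... → 0.0565.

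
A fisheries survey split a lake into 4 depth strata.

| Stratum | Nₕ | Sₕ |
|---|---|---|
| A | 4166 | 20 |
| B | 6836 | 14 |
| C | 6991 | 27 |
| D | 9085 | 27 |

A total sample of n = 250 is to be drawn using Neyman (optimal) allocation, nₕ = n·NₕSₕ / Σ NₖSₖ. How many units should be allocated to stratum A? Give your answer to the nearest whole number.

34

A: NₕSₕ = 4166·20 = 83320
B: NₕSₕ = 6836·14 = 95704
C: NₕSₕ = 6991·27 = 188757
D: NₕSₕ = 9085·27 = 245295
Σ NₕSₕ = 613076.
n_A = 250·83320/613076 = 33.976... → 34.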